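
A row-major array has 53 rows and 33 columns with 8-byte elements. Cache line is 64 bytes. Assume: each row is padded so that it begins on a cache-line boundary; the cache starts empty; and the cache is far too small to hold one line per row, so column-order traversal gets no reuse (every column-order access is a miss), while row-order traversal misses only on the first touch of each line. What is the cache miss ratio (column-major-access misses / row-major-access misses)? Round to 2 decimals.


Each row occupies 33 * 8 = 264 bytes and starts on a line boundary, so it spans ceil(264 / 64) = 5 cache lines.
Row-major traversal misses (one per line touched): 53 * ceil(33 * 8 / 64) = 265
Column-major traversal misses (no reuse, every access misses): 53 * 33 = 1749
Ratio = 1749 / 265 = 6.6

6.6


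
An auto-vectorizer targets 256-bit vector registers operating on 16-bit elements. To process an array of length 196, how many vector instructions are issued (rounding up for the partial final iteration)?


Width = 256 / 16 = 16 elements per vector op
Iterations = ceil(196 / 16) = 13

13


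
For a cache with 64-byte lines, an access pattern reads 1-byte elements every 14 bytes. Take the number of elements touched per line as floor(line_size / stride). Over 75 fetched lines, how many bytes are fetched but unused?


Elements per line = floor(64 / 14) = 4
Bytes used per line = 4 * 1 = 4
Wasted per line = 64 - 4 = 60
Total wasted = 60 * 75 = 4500

4500


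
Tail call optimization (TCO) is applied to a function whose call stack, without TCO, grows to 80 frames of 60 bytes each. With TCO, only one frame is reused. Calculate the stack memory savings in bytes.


Without TCO: 80 * 60 = 4800 bytes
With TCO: reuse 1 frame = 60 bytes
Savings = 4800 - 60 = 4740

4740


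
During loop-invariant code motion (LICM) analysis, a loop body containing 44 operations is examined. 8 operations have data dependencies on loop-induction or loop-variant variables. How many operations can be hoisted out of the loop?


Invariant candidates = total - loop-dependent
= 44 - 8 = 36

36


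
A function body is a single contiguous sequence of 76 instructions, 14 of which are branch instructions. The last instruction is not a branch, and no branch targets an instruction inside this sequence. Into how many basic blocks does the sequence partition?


With no in-sequence branch targets, the leaders are the first instruction plus the instruction after each branch.
Number of basic blocks = branches + 1
= 14 + 1 = 15

15


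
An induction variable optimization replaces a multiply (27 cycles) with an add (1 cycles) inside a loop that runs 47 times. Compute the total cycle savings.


Per-iteration saving = 27 - 1 = 26
Total saved = 47 * 26 = 1222

1222


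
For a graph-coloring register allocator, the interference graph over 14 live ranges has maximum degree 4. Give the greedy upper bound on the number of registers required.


Greedy coloring never needs more than (max_degree + 1) colors: when coloring a vertex, at most max_degree neighbors are already colored.
Upper bound = 4 + 1 = 5

5


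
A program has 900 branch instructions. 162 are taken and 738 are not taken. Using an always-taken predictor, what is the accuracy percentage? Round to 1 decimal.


Predictor: always-taken
Correct predictions = 162
Accuracy = 162 / 900 * 100 = 18.0%

18.0


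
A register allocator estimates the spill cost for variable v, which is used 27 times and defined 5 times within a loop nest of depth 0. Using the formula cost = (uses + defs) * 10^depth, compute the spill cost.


uses + defs = 27 + 5 = 32
10^0 = 1
Spill cost = 32 * 1 = 32

32


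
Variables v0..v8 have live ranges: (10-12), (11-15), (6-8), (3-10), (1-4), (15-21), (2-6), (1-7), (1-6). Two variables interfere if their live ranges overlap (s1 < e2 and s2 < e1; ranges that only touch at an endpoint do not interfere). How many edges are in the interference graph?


Check all pairs for overlapping intervals.
Two intervals (s1,e1) and (s2,e2) overlap if s1 < e2 and s2 < e1.
v0 (10-12) vs v1..v8: overlaps v1 -> 1
v1 (11-15) vs v2..v8: overlaps none -> 0
v2 (6-8) vs v3..v8: overlaps v3, v7 -> 2
v3 (3-10) vs v4..v8: overlaps v4, v6, v7, v8 -> 4
v4 (1-4) vs v5..v8: overlaps v6, v7, v8 -> 3
v5 (15-21) vs v6..v8: overlaps none -> 0
v6 (2-6) vs v7..v8: overlaps v7, v8 -> 2
v7 (1-7) vs v8: overlaps v8 -> 1
Total overlapping pairs = 1 + 0 + 2 + 4 + 3 + 0 + 2 + 1 = 13

13


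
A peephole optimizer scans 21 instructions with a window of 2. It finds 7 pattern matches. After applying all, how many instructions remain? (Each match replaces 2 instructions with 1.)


Each match removes 1 instructions.
Total removed = 7 * 1 = 7
Remaining = 21 - 7 = 14

14


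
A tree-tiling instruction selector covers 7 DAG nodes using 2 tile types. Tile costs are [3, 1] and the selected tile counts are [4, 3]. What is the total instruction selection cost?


Total cost = sum(count_i * cost_i)
= 4*3 + 3*1
= 15

15


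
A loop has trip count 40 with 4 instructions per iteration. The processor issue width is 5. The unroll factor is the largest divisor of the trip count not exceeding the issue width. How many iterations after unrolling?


Largest divisor of 40 <= 5 is 5
New iterations = 40 / 5 = 8

8


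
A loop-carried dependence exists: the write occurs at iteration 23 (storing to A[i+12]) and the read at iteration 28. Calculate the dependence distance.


Distance = read iteration - write iteration
= 28 - 23 = 5

5


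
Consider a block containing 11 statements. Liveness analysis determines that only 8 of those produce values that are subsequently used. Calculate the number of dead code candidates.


Dead code = total statements - live definitions
= 11 - 8 = 3

3


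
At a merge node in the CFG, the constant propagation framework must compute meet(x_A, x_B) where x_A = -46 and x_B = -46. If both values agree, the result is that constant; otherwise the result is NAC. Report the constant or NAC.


Meet operation: if both paths give the same constant, result is that constant; if they differ, result is NAC (not-a-constant).
Path A: -46, Path B: -46 -> equal
Result: constant -> -46

-46


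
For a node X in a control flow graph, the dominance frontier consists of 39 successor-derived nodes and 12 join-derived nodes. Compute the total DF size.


DF(X) = direct successor contributions + join point contributions
= 39 + 12 = 51

51


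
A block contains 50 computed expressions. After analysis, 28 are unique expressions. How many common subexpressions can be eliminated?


CSE count = total expressions - unique expressions
= 50 - 28 = 22

22


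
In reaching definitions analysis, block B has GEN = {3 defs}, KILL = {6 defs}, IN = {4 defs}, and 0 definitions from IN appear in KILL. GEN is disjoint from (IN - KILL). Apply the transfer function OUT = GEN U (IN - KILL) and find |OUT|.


IN - KILL: 4 - 0 = 4 surviving definitions
OUT = GEN + surviving = 3 + 4 = 7

7


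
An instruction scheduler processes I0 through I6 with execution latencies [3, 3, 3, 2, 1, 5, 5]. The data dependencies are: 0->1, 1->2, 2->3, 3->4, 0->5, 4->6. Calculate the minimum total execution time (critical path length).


Compute longest path through dependency graph: dist(Ik) = max over predecessors of dist + latency(Ik).
dist(I0) = latency 3 = 3
dist(I1) = dist(I0) + 3 = 3 + 3 = 6
dist(I2) = dist(I1) + 3 = 6 + 3 = 9
dist(I3) = dist(I2) + 2 = 9 + 2 = 11
dist(I4) = dist(I3) + 1 = 11 + 1 = 12
dist(I5) = dist(I0) + 5 = 3 + 5 = 8
dist(I6) = dist(I4) + 5 = 12 + 5 = 17
Critical path = max dist = 17

17


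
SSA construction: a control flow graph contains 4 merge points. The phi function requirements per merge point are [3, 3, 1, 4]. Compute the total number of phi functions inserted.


Total phi functions = sum of phi functions at each join node
= 3 + 3 + 1 + 4 = 11

11


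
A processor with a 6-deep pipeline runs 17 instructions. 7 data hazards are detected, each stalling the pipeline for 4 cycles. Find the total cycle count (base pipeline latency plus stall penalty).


Base cycles = 6 + 17 - 1 = 22
Total stalls = 7 * 4 = 28
Total = 22 + 28 = 50

50


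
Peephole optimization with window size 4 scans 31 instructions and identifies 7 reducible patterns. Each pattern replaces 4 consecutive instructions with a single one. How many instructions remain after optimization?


Each match removes 3 instructions.
Total removed = 7 * 3 = 21
Remaining = 31 - 21 = 10

10


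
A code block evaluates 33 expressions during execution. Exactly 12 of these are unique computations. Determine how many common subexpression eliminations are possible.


CSE count = total expressions - unique expressions
= 33 - 12 = 21

21


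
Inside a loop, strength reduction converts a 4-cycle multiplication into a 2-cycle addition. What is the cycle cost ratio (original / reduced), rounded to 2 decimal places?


Ratio = mult_cost / add_cost = 4 / 2 = 2.0

2.0


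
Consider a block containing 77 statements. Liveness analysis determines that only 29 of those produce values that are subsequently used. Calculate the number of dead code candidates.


Dead code = total statements - live definitions
= 77 - 29 = 48

48


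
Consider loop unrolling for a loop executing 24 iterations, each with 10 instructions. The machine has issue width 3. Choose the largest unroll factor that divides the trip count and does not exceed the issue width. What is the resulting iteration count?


Largest divisor of 24 <= 3 is 3
New iterations = 24 / 3 = 8

8


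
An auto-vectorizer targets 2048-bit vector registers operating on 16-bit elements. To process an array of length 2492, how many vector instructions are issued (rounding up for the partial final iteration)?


Width = 2048 / 16 = 128 elements per vector op
Iterations = ceil(2492 / 128) = 20

20


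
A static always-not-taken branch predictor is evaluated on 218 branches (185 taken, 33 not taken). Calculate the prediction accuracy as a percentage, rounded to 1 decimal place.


Predictor: always-not-taken
Correct predictions = 33
Accuracy = 33 / 218 * 100 = 15.1%

15.1


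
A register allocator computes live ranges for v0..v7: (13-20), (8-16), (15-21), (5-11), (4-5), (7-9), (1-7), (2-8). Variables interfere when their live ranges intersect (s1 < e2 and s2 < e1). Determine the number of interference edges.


Check all pairs for overlapping intervals.
Two intervals (s1,e1) and (s2,e2) overlap if s1 < e2 and s2 < e1.
v0 (13-20) vs v1..v7: overlaps v1, v2 -> 2
v1 (8-16) vs v2..v7: overlaps v2, v3, v5 -> 3
v2 (15-21) vs v3..v7: overlaps none -> 0
v3 (5-11) vs v4..v7: overlaps v5, v6, v7 -> 3
v4 (4-5) vs v5..v7: overlaps v6, v7 -> 2
v5 (7-9) vs v6..v7: overlaps v7 -> 1
v6 (1-7) vs v7: overlaps v7 -> 1
Total overlapping pairs = 2 + 3 + 0 + 3 + 2 + 1 + 1 = 12

12


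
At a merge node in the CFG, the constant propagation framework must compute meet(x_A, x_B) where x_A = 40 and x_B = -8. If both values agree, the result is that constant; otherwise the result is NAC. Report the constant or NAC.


Meet operation: if both paths give the same constant, result is that constant; if they differ, result is NAC (not-a-constant).
Path A: 40, Path B: -8 -> differ
Result: not-a-constant -> NAC

NAC


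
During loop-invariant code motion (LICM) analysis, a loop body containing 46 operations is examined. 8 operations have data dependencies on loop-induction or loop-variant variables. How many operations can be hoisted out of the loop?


Invariant candidates = total - loop-dependent
= 46 - 8 = 38

38


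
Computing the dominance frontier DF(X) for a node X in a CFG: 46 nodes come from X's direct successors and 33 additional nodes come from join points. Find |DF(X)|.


DF(X) = direct successor contributions + join point contributions
= 46 + 33 = 79

79


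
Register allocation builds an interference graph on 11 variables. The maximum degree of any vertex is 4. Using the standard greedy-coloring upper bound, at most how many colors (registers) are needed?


Greedy coloring never needs more than (max_degree + 1) colors: when coloring a vertex, at most max_degree neighbors are already colored.
Upper bound = 4 + 1 = 5

5


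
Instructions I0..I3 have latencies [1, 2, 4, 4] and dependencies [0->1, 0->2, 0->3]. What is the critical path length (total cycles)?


Compute longest path through dependency graph: dist(Ik) = max over predecessors of dist + latency(Ik).
dist(I0) = latency 1 = 1
dist(I1) = dist(I0) + 2 = 1 + 2 = 3
dist(I2) = dist(I0) + 4 = 1 + 4 = 5
dist(I3) = dist(I0) + 4 = 1 + 4 = 5
Critical path = max dist = 5

5


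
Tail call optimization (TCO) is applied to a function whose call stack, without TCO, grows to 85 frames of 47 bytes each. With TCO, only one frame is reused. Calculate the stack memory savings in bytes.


Without TCO: 85 * 47 = 3995 bytes
With TCO: reuse 1 frame = 47 bytes
Savings = 3995 - 47 = 3948

3948


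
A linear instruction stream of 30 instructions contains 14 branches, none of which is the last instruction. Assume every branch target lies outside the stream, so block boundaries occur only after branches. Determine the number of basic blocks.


With no in-sequence branch targets, the leaders are the first instruction plus the instruction after each branch.
Number of basic blocks = branches + 1
= 14 + 1 = 15

15


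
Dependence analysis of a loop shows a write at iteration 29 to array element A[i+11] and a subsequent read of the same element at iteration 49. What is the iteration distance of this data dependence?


Distance = read iteration - write iteration
= 49 - 29 = 20

20


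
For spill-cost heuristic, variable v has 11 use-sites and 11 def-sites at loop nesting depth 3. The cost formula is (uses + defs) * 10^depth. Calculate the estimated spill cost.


uses + defs = 11 + 11 = 22
10^3 = 1000
Spill cost = 22 * 1000 = 22000

22000


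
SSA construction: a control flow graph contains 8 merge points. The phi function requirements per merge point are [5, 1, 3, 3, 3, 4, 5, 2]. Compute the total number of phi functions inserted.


Total phi functions = sum of phi functions at each join node
= 5 + 1 + 3 + 3 + 3 + 4 + 5 + 2 = 26

26


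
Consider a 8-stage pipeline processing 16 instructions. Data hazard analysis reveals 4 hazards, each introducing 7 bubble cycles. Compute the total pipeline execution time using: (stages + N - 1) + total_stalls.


Base cycles = 8 + 16 - 1 = 23
Total stalls = 4 * 7 = 28
Total = 23 + 28 = 51

51


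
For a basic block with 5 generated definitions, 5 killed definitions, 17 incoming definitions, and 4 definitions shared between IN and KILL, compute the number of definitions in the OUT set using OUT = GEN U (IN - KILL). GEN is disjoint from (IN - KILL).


IN - KILL: 17 - 4 = 13 surviving definitions
OUT = GEN + surviving = 5 + 13 = 18

18


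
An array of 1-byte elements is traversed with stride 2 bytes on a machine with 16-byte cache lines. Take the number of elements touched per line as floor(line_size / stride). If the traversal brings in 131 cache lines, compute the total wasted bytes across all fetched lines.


Elements per line = floor(16 / 2) = 8
Bytes used per line = 8 * 1 = 8
Wasted per line = 16 - 8 = 8
Total wasted = 8 * 131 = 1048

1048


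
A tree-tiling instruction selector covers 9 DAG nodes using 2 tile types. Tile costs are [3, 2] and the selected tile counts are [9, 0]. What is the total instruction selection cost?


Total cost = sum(count_i * cost_i)
= 9*3 + 0*2
= 27

27


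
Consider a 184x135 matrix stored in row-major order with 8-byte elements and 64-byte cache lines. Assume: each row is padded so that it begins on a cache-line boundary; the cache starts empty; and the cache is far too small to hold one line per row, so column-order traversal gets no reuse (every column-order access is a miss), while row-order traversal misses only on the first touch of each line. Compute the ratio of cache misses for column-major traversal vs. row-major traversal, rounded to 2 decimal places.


Each row occupies 135 * 8 = 1080 bytes and starts on a line boundary, so it spans ceil(1080 / 64) = 17 cache lines.
Row-major traversal misses (one per line touched): 184 * ceil(135 * 8 / 64) = 3128
Column-major traversal misses (no reuse, every access misses): 184 * 135 = 24840
Ratio = 24840 / 3128 = 7.94

7.94


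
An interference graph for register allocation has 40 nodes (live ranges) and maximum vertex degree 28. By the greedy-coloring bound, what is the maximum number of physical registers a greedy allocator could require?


Greedy coloring never needs more than (max_degree + 1) colors: when coloring a vertex, at most max_degree neighbors are already colored.
Upper bound = 28 + 1 = 29

29


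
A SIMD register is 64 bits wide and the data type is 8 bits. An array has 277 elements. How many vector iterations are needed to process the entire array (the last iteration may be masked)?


Width = 64 / 8 = 8 elements per vector op
Iterations = ceil(277 / 8) = 35

35


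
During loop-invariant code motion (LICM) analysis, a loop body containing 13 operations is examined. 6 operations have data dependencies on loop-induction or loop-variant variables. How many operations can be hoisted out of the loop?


Invariant candidates = total - loop-dependent
= 13 - 6 = 7

7


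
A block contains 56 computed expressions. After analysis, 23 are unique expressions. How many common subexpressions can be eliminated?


CSE count = total expressions - unique expressions
= 56 - 23 = 33

33


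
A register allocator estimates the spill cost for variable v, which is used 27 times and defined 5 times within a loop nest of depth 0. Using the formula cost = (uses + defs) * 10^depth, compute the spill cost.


uses + defs = 27 + 5 = 32
10^0 = 1
Spill cost = 32 * 1 = 32

32


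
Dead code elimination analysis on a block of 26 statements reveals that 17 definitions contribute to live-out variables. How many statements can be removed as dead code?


Dead code = total statements - live definitions
= 26 - 17 = 9

9


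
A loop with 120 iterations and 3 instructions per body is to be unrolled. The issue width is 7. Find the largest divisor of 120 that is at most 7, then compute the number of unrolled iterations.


Largest divisor of 120 <= 7 is 6
New iterations = 120 / 6 = 20

20


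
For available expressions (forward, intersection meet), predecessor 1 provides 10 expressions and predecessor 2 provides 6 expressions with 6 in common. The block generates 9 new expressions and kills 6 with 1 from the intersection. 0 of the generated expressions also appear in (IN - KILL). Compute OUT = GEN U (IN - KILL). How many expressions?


IN = intersection of predecessors = 6
IN - KILL = 6 - 1 = 5
|OUT| = |GEN| + |IN - KILL| - |GEN ∩ (IN - KILL)| = 9 + 5 - 0 = 14

14


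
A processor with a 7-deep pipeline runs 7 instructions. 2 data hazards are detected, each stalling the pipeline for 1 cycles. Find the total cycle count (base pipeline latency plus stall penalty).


Base cycles = 7 + 7 - 1 = 13
Total stalls = 2 * 1 = 2
Total = 13 + 2 = 15

15


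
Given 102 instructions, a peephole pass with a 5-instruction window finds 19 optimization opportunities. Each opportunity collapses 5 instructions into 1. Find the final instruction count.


Each match removes 4 instructions.
Total removed = 19 * 4 = 76
Remaining = 102 - 76 = 26

26


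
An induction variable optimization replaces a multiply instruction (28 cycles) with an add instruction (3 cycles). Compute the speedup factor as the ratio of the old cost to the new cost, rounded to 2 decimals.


Ratio = mult_cost / add_cost = 28 / 3 = 9.33

9.33


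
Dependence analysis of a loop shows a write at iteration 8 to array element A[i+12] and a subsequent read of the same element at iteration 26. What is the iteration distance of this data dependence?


Distance = read iteration - write iteration
= 26 - 8 = 18

18


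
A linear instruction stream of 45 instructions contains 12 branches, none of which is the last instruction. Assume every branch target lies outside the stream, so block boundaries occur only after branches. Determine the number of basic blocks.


With no in-sequence branch targets, the leaders are the first instruction plus the instruction after each branch.
Number of basic blocks = branches + 1
= 12 + 1 = 13

13


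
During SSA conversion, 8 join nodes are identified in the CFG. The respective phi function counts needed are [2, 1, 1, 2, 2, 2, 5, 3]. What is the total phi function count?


Total phi functions = sum of phi functions at each join node
= 2 + 1 + 1 + 2 + 2 + 2 + 5 + 3 = 18

18


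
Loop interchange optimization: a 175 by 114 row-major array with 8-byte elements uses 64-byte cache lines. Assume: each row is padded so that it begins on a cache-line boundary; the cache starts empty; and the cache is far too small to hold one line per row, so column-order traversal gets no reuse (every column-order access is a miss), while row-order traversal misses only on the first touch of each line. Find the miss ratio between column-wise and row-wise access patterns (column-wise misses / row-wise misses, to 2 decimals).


Each row occupies 114 * 8 = 912 bytes and starts on a line boundary, so it spans ceil(912 / 64) = 15 cache lines.
Row-major traversal misses (one per line touched): 175 * ceil(114 * 8 / 64) = 2625
Column-major traversal misses (no reuse, every access misses): 175 * 114 = 19950
Ratio = 19950 / 2625 = 7.6

7.6


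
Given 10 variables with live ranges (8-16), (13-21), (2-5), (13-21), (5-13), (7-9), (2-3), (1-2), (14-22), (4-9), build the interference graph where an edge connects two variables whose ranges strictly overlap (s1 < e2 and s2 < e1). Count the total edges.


Check all pairs for overlapping intervals.
Two intervals (s1,e1) and (s2,e2) overlap if s1 < e2 and s2 < e1.
v0 (8-16) vs v1..v9: overlaps v1, v3, v4, v5, v8, v9 -> 6
v1 (13-21) vs v2..v9: overlaps v3, v8 -> 2
v2 (2-5) vs v3..v9: overlaps v6, v9 -> 2
v3 (13-21) vs v4..v9: overlaps v8 -> 1
v4 (5-13) vs v5..v9: overlaps v5, v9 -> 2
v5 (7-9) vs v6..v9: overlaps v9 -> 1
v6 (2-3) vs v7..v9: overlaps none -> 0
v7 (1-2) vs v8..v9: overlaps none -> 0
v8 (14-22) vs v9: overlaps none -> 0
Total overlapping pairs = 6 + 2 + 2 + 1 + 2 + 1 + 0 + 0 + 0 = 14

14


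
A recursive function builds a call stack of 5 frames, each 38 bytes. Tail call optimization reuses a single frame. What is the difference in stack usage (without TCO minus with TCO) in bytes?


Without TCO: 5 * 38 = 190 bytes
With TCO: reuse 1 frame = 38 bytes
Savings = 190 - 38 = 152

152


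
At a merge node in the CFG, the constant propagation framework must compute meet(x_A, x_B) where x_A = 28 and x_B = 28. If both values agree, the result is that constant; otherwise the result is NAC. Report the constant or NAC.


Meet operation: if both paths give the same constant, result is that constant; if they differ, result is NAC (not-a-constant).
Path A: 28, Path B: 28 -> equal
Result: constant -> 28

28


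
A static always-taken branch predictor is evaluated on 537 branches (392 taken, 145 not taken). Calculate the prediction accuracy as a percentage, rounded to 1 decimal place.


Predictor: always-taken
Correct predictions = 392
Accuracy = 392 / 537 * 100 = 73.0%

73.0


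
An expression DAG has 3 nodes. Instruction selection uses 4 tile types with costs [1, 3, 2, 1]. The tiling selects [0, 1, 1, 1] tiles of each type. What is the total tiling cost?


Total cost = sum(count_i * cost_i)
= 0*1 + 1*3 + 1*2 + 1*1
= 6

6


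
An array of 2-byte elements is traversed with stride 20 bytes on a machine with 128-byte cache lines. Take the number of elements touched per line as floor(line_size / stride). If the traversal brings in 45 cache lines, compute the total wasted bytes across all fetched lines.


Elements per line = floor(128 / 20) = 6
Bytes used per line = 6 * 2 = 12
Wasted per line = 128 - 12 = 116
Total wasted = 116 * 45 = 5220

5220


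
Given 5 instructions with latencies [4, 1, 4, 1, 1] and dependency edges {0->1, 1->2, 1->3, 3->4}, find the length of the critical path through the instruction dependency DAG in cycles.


Compute longest path through dependency graph: dist(Ik) = max over predecessors of dist + latency(Ik).
dist(I0) = latency 4 = 4
dist(I1) = dist(I0) + 1 = 4 + 1 = 5
dist(I2) = dist(I1) + 4 = 5 + 4 = 9
dist(I3) = dist(I1) + 1 = 5 + 1 = 6
dist(I4) = dist(I3) + 1 = 6 + 1 = 7
Critical path = max dist = 9

9


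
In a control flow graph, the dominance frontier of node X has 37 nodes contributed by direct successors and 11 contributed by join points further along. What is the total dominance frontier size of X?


DF(X) = direct successor contributions + join point contributions
= 37 + 11 = 48

48


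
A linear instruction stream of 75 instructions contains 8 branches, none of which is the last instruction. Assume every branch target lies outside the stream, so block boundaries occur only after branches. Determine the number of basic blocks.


With no in-sequence branch targets, the leaders are the first instruction plus the instruction after each branch.
Number of basic blocks = branches + 1
= 8 + 1 = 9

9


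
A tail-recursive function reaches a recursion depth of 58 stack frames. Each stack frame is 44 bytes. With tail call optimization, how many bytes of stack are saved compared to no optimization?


Without TCO: 58 * 44 = 2552 bytes
With TCO: reuse 1 frame = 44 bytes
Savings = 2552 - 44 = 2508

2508


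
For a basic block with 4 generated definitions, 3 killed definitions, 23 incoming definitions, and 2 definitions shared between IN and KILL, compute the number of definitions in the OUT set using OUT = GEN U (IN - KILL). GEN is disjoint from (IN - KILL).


IN - KILL: 23 - 2 = 21 surviving definitions
OUT = GEN + surviving = 4 + 21 = 25

25


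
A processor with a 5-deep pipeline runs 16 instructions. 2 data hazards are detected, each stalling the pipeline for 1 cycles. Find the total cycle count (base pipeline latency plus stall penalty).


Base cycles = 5 + 16 - 1 = 20
Total stalls = 2 * 1 = 2
Total = 20 + 2 = 22

22


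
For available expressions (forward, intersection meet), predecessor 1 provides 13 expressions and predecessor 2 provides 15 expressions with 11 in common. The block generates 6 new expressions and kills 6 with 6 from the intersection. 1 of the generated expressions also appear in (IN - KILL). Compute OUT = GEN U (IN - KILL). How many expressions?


IN = intersection of predecessors = 11
IN - KILL = 11 - 6 = 5
|OUT| = |GEN| + |IN - KILL| - |GEN ∩ (IN - KILL)| = 6 + 5 - 1 = 10

10


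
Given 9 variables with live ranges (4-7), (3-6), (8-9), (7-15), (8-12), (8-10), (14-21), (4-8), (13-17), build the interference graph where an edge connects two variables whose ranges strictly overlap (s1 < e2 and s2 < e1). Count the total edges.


Check all pairs for overlapping intervals.
Two intervals (s1,e1) and (s2,e2) overlap if s1 < e2 and s2 < e1.
v0 (4-7) vs v1..v8: overlaps v1, v7 -> 2
v1 (3-6) vs v2..v8: overlaps v7 -> 1
v2 (8-9) vs v3..v8: overlaps v3, v4, v5 -> 3
v3 (7-15) vs v4..v8: overlaps v4, v5, v6, v7, v8 -> 5
v4 (8-12) vs v5..v8: overlaps v5 -> 1
v5 (8-10) vs v6..v8: overlaps none -> 0
v6 (14-21) vs v7..v8: overlaps v8 -> 1
v7 (4-8) vs v8: overlaps none -> 0
Total overlapping pairs = 2 + 1 + 3 + 5 + 1 + 0 + 1 + 0 = 13

13


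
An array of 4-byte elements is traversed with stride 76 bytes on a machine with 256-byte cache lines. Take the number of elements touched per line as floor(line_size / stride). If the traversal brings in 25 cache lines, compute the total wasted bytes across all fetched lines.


Elements per line = floor(256 / 76) = 3
Bytes used per line = 3 * 4 = 12
Wasted per line = 256 - 12 = 244
Total wasted = 244 * 25 = 6100

6100


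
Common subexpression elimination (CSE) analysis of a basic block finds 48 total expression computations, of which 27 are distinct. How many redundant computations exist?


CSE count = total expressions - unique expressions
= 48 - 27 = 21

21


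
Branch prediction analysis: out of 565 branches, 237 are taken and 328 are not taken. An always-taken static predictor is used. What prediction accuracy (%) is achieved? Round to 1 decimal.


Predictor: always-taken
Correct predictions = 237
Accuracy = 237 / 565 * 100 = 41.9%

41.9


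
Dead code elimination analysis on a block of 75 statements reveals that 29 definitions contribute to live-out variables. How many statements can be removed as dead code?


Dead code = total statements - live definitions
= 75 - 29 = 46

46


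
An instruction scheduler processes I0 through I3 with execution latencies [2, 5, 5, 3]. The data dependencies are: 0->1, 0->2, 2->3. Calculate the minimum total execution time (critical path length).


Compute longest path through dependency graph: dist(Ik) = max over predecessors of dist + latency(Ik).
dist(I0) = latency 2 = 2
dist(I1) = dist(I0) + 5 = 2 + 5 = 7
dist(I2) = dist(I0) + 5 = 2 + 5 = 7
dist(I3) = dist(I2) + 3 = 7 + 3 = 10
Critical path = max dist = 10

10


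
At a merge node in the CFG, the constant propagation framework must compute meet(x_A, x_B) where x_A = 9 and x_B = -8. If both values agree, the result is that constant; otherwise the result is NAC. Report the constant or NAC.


Meet operation: if both paths give the same constant, result is that constant; if they differ, result is NAC (not-a-constant).
Path A: 9, Path B: -8 -> differ
Result: not-a-constant -> NAC

NAC


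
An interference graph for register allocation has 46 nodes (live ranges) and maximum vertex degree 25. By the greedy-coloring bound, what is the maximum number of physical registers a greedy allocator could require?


Greedy coloring never needs more than (max_degree + 1) colors: when coloring a vertex, at most max_degree neighbors are already colored.
Upper bound = 25 + 1 = 26

26


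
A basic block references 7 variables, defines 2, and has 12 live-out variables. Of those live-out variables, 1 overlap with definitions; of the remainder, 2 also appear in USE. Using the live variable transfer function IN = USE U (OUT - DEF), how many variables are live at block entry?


OUT - DEF: 12 - 1 = 11
|IN| = |USE| + |OUT - DEF| - |USE ∩ (OUT - DEF)| = 7 + 11 - 2 = 16

16


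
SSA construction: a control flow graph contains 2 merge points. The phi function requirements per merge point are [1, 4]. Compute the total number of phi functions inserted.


Total phi functions = sum of phi functions at each join node
= 1 + 4 = 5

5


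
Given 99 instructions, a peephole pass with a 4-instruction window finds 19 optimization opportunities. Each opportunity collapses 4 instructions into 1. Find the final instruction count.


Each match removes 3 instructions.
Total removed = 19 * 3 = 57
Remaining = 99 - 57 = 42

42


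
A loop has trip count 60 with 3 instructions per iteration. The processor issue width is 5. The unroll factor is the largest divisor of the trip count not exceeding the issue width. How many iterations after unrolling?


Largest divisor of 60 <= 5 is 5
New iterations = 60 / 5 = 12

12


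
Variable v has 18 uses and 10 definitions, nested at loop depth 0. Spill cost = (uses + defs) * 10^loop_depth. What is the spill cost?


uses + defs = 18 + 10 = 28
10^0 = 1
Spill cost = 28 * 1 = 28

28


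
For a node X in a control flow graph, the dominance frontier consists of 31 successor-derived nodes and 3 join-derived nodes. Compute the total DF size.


DF(X) = direct successor contributions + join point contributions
= 31 + 3 = 34

34


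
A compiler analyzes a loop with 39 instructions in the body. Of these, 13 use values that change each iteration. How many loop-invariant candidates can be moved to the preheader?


Invariant candidates = total - loop-dependent
= 39 - 13 = 26

26


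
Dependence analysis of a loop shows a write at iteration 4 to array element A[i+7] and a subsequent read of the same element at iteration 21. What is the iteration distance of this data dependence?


Distance = read iteration - write iteration
= 21 - 4 = 17

17


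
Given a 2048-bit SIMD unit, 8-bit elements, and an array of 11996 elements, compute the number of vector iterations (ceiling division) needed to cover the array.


Width = 2048 / 8 = 256 elements per vector op
Iterations = ceil(11996 / 256) = 47

47


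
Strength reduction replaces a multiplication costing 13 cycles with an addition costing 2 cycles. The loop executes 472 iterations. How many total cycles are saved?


Per-iteration saving = 13 - 2 = 11
Total saved = 472 * 11 = 5192

5192


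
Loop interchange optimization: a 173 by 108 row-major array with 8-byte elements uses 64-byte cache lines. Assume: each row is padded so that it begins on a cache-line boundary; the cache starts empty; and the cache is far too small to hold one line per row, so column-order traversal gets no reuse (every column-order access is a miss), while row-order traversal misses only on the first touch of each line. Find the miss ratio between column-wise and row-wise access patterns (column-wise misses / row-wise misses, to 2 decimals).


Each row occupies 108 * 8 = 864 bytes and starts on a line boundary, so it spans ceil(864 / 64) = 14 cache lines.
Row-major traversal misses (one per line touched): 173 * ceil(108 * 8 / 64) = 2422
Column-major traversal misses (no reuse, every access misses): 173 * 108 = 18684
Ratio = 18684 / 2422 = 7.71

7.71


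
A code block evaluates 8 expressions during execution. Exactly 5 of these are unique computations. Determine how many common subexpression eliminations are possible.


CSE count = total expressions - unique expressions
= 8 - 5 = 3

3


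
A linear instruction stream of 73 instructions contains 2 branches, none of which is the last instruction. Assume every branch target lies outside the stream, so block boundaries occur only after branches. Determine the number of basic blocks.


With no in-sequence branch targets, the leaders are the first instruction plus the instruction after each branch.
Number of basic blocks = branches + 1
= 2 + 1 = 3

3


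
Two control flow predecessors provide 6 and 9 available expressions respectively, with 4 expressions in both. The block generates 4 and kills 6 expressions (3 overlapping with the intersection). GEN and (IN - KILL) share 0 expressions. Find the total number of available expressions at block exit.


IN = intersection of predecessors = 4
IN - KILL = 4 - 3 = 1
|OUT| = |GEN| + |IN - KILL| - |GEN ∩ (IN - KILL)| = 4 + 1 - 0 = 5

5


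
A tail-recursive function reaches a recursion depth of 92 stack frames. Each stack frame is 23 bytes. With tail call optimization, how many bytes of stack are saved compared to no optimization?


Without TCO: 92 * 23 = 2116 bytes
With TCO: reuse 1 frame = 23 bytes
Savings = 2116 - 23 = 2093

2093


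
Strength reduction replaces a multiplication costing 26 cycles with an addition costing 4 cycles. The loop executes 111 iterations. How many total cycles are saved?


Per-iteration saving = 26 - 4 = 22
Total saved = 111 * 22 = 2442

2442


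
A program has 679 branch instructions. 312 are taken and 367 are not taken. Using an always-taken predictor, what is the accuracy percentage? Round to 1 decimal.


Predictor: always-taken
Correct predictions = 312
Accuracy = 312 / 679 * 100 = 45.9%

45.9


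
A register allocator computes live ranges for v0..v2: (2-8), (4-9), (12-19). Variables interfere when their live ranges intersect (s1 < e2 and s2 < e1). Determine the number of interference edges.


Check all pairs for overlapping intervals.
Two intervals (s1,e1) and (s2,e2) overlap if s1 < e2 and s2 < e1.
v0 (2-8) vs v1..v2: overlaps v1 -> 1
v1 (4-9) vs v2: overlaps none -> 0
Total overlapping pairs = 1 + 0 = 1

1


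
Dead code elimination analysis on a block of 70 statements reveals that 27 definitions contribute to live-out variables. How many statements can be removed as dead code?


Dead code = total statements - live definitions
= 70 - 27 = 43

43


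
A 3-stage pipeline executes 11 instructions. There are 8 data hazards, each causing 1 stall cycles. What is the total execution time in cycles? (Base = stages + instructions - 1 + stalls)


Base cycles = 3 + 11 - 1 = 13
Total stalls = 8 * 1 = 8
Total = 13 + 8 = 21

21


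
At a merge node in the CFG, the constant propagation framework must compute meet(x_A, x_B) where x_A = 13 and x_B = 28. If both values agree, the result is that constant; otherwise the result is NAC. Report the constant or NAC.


Meet operation: if both paths give the same constant, result is that constant; if they differ, result is NAC (not-a-constant).
Path A: 13, Path B: 28 -> differ
Result: not-a-constant -> NAC

NAC


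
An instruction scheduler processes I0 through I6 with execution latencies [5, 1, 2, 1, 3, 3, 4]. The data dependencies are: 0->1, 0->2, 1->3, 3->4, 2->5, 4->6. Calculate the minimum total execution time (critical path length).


Compute longest path through dependency graph: dist(Ik) = max over predecessors of dist + latency(Ik).
dist(I0) = latency 5 = 5
dist(I1) = dist(I0) + 1 = 5 + 1 = 6
dist(I2) = dist(I0) + 2 = 5 + 2 = 7
dist(I3) = dist(I1) + 1 = 6 + 1 = 7
dist(I4) = dist(I3) + 3 = 7 + 3 = 10
dist(I5) = dist(I2) + 3 = 7 + 3 = 10
dist(I6) = dist(I4) + 4 = 10 + 4 = 14
Critical path = max dist = 14

14


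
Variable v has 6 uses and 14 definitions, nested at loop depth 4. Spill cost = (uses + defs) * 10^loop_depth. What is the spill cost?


uses + defs = 6 + 14 = 20
10^4 = 10000
Spill cost = 20 * 10000 = 200000

200000


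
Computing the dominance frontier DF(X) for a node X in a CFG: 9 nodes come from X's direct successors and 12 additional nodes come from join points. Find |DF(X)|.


DF(X) = direct successor contributions + join point contributions
= 9 + 12 = 21

21


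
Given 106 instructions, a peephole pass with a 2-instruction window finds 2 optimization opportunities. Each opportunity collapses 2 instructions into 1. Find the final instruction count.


Each match removes 1 instructions.
Total removed = 2 * 1 = 2
Remaining = 106 - 2 = 104

104


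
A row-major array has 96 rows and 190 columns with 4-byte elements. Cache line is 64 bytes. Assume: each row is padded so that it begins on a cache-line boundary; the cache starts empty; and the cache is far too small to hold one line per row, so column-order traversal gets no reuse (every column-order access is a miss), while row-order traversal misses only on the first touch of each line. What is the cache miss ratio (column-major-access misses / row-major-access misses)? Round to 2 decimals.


Each row occupies 190 * 4 = 760 bytes and starts on a line boundary, so it spans ceil(760 / 64) = 12 cache lines.
Row-major traversal misses (one per line touched): 96 * ceil(190 * 4 / 64) = 1152
Column-major traversal misses (no reuse, every access misses): 96 * 190 = 18240
Ratio = 18240 / 1152 = 15.83

15.83


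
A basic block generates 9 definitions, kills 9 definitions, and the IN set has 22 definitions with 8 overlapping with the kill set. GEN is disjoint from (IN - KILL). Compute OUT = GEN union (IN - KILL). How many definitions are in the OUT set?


IN - KILL: 22 - 8 = 14 surviving definitions
OUT = GEN + surviving = 9 + 14 = 23

23


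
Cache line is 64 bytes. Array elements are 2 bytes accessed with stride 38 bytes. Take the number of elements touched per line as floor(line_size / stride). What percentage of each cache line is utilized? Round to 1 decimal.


Elements per cache line = floor(64 / 38) = 1
Bytes used = 1 * 2 = 2
Utilization = 2 / 64 * 100 = 3.1%

3.1


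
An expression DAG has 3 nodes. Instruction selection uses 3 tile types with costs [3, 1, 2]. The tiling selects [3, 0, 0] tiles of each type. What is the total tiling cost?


Total cost = sum(count_i * cost_i)
= 3*3 + 0*1 + 0*2
= 9

9
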